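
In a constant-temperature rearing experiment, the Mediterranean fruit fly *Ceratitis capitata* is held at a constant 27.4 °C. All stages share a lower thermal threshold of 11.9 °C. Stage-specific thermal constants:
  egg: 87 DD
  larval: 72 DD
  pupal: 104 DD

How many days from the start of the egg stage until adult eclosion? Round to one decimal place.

17.0 days

Daily accumulation at 27.4 °C = 27.4 − 11.9 = 15.5 DD/day.
Total K = 87 + 72 + 104 = 263 DD.
Total duration = 263 / 15.5 = 16.968 ≈ 17.0 days.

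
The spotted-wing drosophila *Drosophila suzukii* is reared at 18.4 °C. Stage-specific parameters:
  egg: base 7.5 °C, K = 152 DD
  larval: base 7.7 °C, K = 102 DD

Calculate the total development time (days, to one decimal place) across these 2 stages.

23.5 days

egg: 152 / (18.4 − 7.5) = 152 / 10.9 = 13.945 d.
larval: 102 / (18.4 − 7.7) = 102 / 10.7 = 9.533 d.
Sum = 23.478 ≈ 23.5 days.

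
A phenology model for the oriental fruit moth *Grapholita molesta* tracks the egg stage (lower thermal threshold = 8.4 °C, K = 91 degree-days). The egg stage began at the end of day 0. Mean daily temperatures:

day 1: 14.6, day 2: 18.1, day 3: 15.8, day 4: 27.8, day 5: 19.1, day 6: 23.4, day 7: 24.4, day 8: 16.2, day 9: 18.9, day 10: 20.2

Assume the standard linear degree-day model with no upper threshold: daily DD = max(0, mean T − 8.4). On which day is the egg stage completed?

Daily DD above 8.4 °C: 6.2, 9.7, 7.4, 19.4, 10.7, 15.0, 16.0, 7.8, 10.5, 11.8.
Cumulative: 6.2, 15.9, 23.3, 42.7, 53.4, 68.4, 84.4, 92.2, 102.7, 114.5.
The total first reaches 91 DD on day 8.

day 8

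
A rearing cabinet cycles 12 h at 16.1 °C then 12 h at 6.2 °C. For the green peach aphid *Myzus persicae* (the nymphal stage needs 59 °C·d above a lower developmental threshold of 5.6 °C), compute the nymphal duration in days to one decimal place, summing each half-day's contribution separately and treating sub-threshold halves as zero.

Day half: max(0, 16.1 − 5.6) × 0.5 = 10.5 × 0.5 = 5.25 DD.
Night half: max(0, 6.2 − 5.6) × 0.5 = 0.6 × 0.5 = 0.30 DD.
Per 24 h: 5.55 DD/day.
Duration = 59 / 5.55 = 10.631 ≈ 10.6 days.

10.6 days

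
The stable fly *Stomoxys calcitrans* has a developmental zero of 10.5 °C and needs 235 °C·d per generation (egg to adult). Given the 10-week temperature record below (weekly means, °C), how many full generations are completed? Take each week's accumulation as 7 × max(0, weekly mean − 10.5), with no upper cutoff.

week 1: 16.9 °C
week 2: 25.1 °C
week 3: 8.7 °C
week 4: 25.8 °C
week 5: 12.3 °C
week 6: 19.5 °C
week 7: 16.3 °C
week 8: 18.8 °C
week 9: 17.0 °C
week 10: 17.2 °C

2 generations

Weekly DD (7 × max(0, T̄ − 10.5)): 44.8, 102.2, 0.0, 107.1, 12.6, 63.0, 40.6, 58.1, 45.5, 46.9.
Season total = 520.8 DD.
Complete generations = ⌊520.8 / 235⌋ = 2.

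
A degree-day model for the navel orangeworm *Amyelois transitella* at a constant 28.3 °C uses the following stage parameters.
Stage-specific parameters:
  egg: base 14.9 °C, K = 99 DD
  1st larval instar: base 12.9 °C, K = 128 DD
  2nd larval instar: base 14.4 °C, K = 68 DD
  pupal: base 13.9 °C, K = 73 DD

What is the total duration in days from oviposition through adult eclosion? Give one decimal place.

egg: 99 / (28.3 − 14.9) = 99 / 13.4 = 7.388 d.
1st larval instar: 128 / (28.3 − 12.9) = 128 / 15.4 = 8.312 d.
2nd larval instar: 68 / (28.3 − 14.4) = 68 / 13.9 = 4.892 d.
pupal: 73 / (28.3 − 13.9) = 73 / 14.4 = 5.069 d.
Sum = 25.661 ≈ 25.7 days.

25.7 days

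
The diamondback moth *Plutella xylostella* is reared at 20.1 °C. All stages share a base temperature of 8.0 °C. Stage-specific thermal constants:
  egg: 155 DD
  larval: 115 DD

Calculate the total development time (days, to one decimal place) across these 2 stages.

22.3 days

Daily accumulation at 20.1 °C = 20.1 − 8.0 = 12.1 DD/day.
Total K = 155 + 115 = 270 DD.
Total duration = 270 / 12.1 = 22.314 ≈ 22.3 days.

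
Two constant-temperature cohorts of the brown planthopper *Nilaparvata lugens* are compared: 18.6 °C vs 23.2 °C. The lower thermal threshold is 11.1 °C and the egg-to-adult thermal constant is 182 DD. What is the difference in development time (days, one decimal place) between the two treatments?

9.2 days

At 18.6 °C: 182 / (18.6 − 11.1) = 182 / 7.5 = 24.267 d.
At 23.2 °C: 182 / (23.2 − 11.1) = 182 / 12.1 = 15.041 d.
Difference = |24.267 − 15.041| = 9.225 ≈ 9.2 days.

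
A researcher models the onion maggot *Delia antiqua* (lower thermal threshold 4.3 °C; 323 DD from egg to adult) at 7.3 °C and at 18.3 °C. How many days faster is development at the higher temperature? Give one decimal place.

At 7.3 °C: 323 / (7.3 − 4.3) = 323 / 3.0 = 107.667 d.
At 18.3 °C: 323 / (18.3 − 4.3) = 323 / 14.0 = 23.071 d.
Difference = |107.667 − 23.071| = 84.595 ≈ 84.6 days.

84.6 days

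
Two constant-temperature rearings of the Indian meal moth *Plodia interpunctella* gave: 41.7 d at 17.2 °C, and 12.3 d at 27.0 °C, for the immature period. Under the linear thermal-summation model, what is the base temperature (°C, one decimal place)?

13.1 °C

Under the model K = D·(T − T_b), so D₁·(T₁ − T_b) = D₂·(T₂ − T_b).
41.7·(17.2 − T_b) = 12.3·(27.0 − T_b)
T_b = (41.7·17.2 − 12.3·27.0) / (41.7 − 12.3) = 385.14 / 29.4 = 13.100 °C ≈ 13.1 °C.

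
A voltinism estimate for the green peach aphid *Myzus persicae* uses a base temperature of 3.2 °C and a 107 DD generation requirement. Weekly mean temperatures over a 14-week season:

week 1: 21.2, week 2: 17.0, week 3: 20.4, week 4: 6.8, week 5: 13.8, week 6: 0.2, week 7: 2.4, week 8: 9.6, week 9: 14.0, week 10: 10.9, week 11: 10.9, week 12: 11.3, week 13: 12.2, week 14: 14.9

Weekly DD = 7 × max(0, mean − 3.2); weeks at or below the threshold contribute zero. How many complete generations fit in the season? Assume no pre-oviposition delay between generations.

Weekly DD (7 × max(0, T̄ − 3.2)): 126.0, 96.6, 120.4, 25.2, 74.2, 0.0, 0.0, 44.8, 75.6, 53.9, 53.9, 56.7, 63.0, 81.9.
Season total = 872.2 DD.
Complete generations = ⌊872.2 / 107⌋ = 8.

8 generations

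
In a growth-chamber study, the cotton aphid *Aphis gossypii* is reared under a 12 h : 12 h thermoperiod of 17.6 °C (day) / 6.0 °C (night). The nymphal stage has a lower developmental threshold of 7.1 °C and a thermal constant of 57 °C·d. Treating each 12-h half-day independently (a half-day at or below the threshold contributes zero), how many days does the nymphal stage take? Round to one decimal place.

10.9 days

Day half: max(0, 17.6 − 7.1) × 0.5 = 10.5 × 0.5 = 5.25 DD.
Night half: max(0, 6.0 − 7.1) × 0.5 = 0.0 × 0.5 = 0.00 DD.
Per 24 h: 5.25 DD/day.
Duration = 57 / 5.25 = 10.857 ≈ 10.9 days.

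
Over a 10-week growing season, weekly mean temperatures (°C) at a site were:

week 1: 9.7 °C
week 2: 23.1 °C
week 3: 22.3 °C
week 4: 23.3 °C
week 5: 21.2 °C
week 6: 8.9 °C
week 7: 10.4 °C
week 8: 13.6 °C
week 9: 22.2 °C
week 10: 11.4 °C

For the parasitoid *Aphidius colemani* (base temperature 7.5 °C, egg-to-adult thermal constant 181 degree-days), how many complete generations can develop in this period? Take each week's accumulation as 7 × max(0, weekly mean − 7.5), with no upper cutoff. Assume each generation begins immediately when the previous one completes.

3 generations

Weekly DD (7 × max(0, T̄ − 7.5)): 15.4, 109.2, 103.6, 110.6, 95.9, 9.8, 20.3, 42.7, 102.9, 27.3.
Season total = 637.7 DD.
Complete generations = ⌊637.7 / 181⌋ = 3.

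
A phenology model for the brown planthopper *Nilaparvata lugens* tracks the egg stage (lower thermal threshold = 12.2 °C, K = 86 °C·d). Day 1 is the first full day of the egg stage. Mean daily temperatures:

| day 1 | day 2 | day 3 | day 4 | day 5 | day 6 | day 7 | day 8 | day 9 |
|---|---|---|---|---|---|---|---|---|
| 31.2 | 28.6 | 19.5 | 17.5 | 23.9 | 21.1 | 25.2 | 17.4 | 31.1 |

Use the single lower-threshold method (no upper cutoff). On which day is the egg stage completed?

day 8

Daily DD above 12.2 °C: 19.0, 16.4, 7.3, 5.3, 11.7, 8.9, 13.0, 5.2, 18.9.
Cumulative: 19.0, 35.4, 42.7, 48.0, 59.7, 68.6, 81.6, 86.8, 105.7.
The total first reaches 86 DD on day 8.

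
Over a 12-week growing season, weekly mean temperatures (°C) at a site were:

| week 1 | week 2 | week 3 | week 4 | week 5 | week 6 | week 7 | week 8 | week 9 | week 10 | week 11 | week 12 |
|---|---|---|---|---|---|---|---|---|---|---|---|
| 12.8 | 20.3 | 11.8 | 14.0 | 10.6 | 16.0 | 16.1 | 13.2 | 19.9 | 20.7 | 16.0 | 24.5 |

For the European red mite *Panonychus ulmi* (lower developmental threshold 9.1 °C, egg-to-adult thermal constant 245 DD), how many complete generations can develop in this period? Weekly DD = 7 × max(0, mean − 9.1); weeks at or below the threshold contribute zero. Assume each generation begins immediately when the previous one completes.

2 generations

Weekly DD (7 × max(0, T̄ − 9.1)): 25.9, 78.4, 18.9, 34.3, 10.5, 48.3, 49.0, 28.7, 75.6, 81.2, 48.3, 107.8.
Season total = 606.9 DD.
Complete generations = ⌊606.9 / 245⌋ = 2.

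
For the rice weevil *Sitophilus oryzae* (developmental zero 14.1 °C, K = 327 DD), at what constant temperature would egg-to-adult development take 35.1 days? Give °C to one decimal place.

Required daily accumulation = 327 / 35.1 = 9.316 DD/day.
T = T_base + 9.316 = 14.1 + 9.316 = 23.416 ≈ 23.4 °C.

23.4 °C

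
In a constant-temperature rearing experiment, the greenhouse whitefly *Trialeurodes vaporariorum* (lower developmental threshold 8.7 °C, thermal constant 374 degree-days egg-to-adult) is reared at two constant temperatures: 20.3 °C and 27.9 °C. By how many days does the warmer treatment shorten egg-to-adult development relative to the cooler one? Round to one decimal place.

12.8 days

At 20.3 °C: 374 / (20.3 − 8.7) = 374 / 11.6 = 32.241 d.
At 27.9 °C: 374 / (27.9 − 8.7) = 374 / 19.2 = 19.479 d.
Difference = |32.241 − 19.479| = 12.762 ≈ 12.8 days.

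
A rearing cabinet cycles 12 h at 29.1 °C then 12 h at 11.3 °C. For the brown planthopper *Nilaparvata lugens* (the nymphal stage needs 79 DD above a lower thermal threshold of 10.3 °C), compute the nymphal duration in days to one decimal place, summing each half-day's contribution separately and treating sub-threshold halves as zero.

Day half: max(0, 29.1 − 10.3) × 0.5 = 18.8 × 0.5 = 9.40 DD.
Night half: max(0, 11.3 − 10.3) × 0.5 = 1.0 × 0.5 = 0.50 DD.
Per 24 h: 9.90 DD/day.
Duration = 79 / 9.90 = 7.980 ≈ 8.0 days.

8.0 days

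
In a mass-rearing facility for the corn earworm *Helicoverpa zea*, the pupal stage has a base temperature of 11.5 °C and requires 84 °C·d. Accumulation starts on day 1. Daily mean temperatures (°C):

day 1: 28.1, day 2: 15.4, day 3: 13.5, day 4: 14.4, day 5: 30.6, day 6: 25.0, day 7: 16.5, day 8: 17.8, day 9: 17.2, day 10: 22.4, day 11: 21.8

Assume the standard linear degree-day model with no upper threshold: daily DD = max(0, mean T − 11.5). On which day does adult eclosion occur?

day 10

Daily DD above 11.5 °C: 16.6, 3.9, 2.0, 2.9, 19.1, 13.5, 5.0, 6.3, 5.7, 10.9, 10.3.
Cumulative: 16.6, 20.5, 22.5, 25.4, 44.5, 58.0, 63.0, 69.3, 75.0, 85.9, 96.2.
The total first reaches 84 DD on day 10.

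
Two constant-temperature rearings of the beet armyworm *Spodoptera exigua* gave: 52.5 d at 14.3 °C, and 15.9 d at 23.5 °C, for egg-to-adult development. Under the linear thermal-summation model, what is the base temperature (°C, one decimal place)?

Under the model K = D·(T − T_b), so D₁·(T₁ − T_b) = D₂·(T₂ − T_b).
52.5·(14.3 − T_b) = 15.9·(23.5 − T_b)
T_b = (52.5·14.3 − 15.9·23.5) / (52.5 − 15.9) = 377.10 / 36.6 = 10.303 °C ≈ 10.3 °C.

10.3 °C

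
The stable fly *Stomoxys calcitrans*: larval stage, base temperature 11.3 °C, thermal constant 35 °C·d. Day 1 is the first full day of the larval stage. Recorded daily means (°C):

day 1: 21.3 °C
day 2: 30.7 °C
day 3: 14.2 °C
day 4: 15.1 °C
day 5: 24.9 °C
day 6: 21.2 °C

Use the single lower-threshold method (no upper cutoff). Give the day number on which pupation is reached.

Daily DD above 11.3 °C: 10.0, 19.4, 2.9, 3.8, 13.6, 9.9.
Cumulative: 10.0, 29.4, 32.3, 36.1, 49.7, 59.6.
The total first reaches 35 DD on day 4.

day 4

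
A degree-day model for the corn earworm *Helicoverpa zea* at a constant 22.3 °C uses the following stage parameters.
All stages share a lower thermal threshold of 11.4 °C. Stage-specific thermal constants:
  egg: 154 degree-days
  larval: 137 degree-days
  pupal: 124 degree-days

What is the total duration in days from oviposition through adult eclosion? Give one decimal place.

38.1 days

Daily accumulation at 22.3 °C = 22.3 − 11.4 = 10.9 DD/day.
Total K = 154 + 137 + 124 = 415 DD.
Total duration = 415 / 10.9 = 38.073 ≈ 38.1 days.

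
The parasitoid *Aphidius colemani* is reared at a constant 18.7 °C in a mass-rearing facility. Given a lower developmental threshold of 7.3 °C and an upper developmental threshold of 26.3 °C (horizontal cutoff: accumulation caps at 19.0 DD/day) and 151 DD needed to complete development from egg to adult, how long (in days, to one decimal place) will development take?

13.2 days

Daily accumulation = 18.7 − 7.3 = 11.4 DD/day.
Duration = 151 / 11.4 = 13.246 ≈ 13.2 days.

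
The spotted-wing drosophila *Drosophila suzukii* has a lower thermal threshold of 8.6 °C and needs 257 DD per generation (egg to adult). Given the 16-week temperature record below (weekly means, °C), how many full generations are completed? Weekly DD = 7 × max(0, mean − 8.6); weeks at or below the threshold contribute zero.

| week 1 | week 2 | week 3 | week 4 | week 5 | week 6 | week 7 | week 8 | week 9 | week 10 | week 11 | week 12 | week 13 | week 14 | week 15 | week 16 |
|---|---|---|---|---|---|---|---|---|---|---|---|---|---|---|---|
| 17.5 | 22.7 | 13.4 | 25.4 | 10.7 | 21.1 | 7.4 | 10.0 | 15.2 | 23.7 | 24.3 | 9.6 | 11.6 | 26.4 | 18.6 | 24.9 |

Weekly DD (7 × max(0, T̄ − 8.6)): 62.3, 98.7, 33.6, 117.6, 14.7, 87.5, 0.0, 9.8, 46.2, 105.7, 109.9, 7.0, 21.0, 124.6, 70.0, 114.1.
Season total = 1022.7 DD.
Complete generations = ⌊1022.7 / 257⌋ = 3.

3 generations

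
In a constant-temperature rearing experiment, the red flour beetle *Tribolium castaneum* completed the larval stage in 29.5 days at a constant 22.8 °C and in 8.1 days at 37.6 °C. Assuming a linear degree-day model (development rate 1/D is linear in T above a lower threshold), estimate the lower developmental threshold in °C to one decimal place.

17.2 °C

Linear rate model ⇒ the product D·(T − T_b) is constant across temperatures.
29.5·(22.8 − T_b) = 8.1·(37.6 − T_b)
T_b = (29.5·22.8 − 8.1·37.6) / (29.5 − 8.1) = 368.04 / 21.4 = 17.198 °C ≈ 17.2 °C.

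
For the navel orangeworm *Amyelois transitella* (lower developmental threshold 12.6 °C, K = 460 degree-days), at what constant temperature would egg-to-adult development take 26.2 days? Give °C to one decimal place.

Required daily accumulation = 460 / 26.2 = 17.557 DD/day.
T = T_base + 17.557 = 12.6 + 17.557 = 30.157 ≈ 30.2 °C.

30.2 °C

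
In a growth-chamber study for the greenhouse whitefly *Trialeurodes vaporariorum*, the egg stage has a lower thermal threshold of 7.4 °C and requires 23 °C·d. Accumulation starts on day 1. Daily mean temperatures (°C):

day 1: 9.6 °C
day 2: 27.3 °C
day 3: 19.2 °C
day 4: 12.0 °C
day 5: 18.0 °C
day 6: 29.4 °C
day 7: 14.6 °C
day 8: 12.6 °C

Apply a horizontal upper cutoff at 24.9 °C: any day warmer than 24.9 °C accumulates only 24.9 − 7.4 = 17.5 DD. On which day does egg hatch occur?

Daily DD above 7.4 °C (capped at 17.5): 2.2, 17.5, 11.8, 4.6, 10.6, 17.5, 7.2, 5.2.
Cumulative: 2.2, 19.7, 31.5, 36.1, 46.7, 64.2, 71.4, 76.6.
The total first reaches 23 DD on day 3.

day 3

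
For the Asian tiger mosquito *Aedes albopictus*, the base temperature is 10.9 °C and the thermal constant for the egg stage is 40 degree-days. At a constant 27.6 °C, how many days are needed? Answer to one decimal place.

Daily accumulation = 27.6 − 10.9 = 16.7 DD/day.
Duration = 40 / 16.7 = 2.395 ≈ 2.4 days.

2.4 days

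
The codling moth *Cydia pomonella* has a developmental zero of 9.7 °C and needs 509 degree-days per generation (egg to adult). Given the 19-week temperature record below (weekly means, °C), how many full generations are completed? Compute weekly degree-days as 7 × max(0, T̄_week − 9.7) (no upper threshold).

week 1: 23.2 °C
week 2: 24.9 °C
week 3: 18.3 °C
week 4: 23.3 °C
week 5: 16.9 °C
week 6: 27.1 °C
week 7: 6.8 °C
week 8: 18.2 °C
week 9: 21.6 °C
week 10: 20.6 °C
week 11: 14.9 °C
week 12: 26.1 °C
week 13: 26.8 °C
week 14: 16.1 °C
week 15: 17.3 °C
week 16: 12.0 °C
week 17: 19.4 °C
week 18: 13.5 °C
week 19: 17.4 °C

2 generations

Weekly DD (7 × max(0, T̄ − 9.7)): 94.5, 106.4, 60.2, 95.2, 50.4, 121.8, 0.0, 59.5, 83.3, 76.3, 36.4, 114.8, 119.7, 44.8, 53.2, 16.1, 67.9, 26.6, 53.9.
Season total = 1281.0 DD.
Complete generations = ⌊1281.0 / 509⌋ = 2.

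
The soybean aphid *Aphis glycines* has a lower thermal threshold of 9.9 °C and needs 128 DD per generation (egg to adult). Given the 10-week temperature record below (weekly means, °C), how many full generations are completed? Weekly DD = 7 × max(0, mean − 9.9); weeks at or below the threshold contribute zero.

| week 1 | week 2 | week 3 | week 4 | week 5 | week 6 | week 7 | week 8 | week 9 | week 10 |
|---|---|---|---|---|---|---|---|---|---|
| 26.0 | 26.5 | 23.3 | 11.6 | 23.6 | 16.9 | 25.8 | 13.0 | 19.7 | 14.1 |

5 generations

Weekly DD (7 × max(0, T̄ − 9.9)): 112.7, 116.2, 93.8, 11.9, 95.9, 49.0, 111.3, 21.7, 68.6, 29.4.
Season total = 710.5 DD.
Complete generations = ⌊710.5 / 128⌋ = 5.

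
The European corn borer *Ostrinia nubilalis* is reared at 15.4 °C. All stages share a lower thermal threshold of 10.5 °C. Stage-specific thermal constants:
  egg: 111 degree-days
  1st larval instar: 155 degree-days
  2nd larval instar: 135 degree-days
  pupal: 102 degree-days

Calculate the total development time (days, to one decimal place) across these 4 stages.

102.7 days

Daily accumulation at 15.4 °C = 15.4 − 10.5 = 4.9 DD/day.
Total K = 111 + 155 + 135 + 102 = 503 DD.
Total duration = 503 / 4.9 = 102.653 ≈ 102.7 days.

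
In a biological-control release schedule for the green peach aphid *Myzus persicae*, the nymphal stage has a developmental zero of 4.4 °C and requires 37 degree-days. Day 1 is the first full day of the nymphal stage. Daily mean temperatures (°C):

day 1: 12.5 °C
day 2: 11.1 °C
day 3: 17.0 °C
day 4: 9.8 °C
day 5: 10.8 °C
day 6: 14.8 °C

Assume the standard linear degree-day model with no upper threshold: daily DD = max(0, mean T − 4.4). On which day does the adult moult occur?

Daily DD above 4.4 °C: 8.1, 6.7, 12.6, 5.4, 6.4, 10.4.
Cumulative: 8.1, 14.8, 27.4, 32.8, 39.2, 49.6.
The total first reaches 37 DD on day 5.

day 5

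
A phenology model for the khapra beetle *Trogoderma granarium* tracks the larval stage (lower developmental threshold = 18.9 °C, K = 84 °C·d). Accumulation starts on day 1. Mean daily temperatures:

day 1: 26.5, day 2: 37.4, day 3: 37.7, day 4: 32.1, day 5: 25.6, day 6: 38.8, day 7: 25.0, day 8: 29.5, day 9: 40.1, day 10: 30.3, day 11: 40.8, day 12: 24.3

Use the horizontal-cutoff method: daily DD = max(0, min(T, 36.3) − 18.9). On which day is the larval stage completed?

day 7

Daily DD above 18.9 °C (capped at 17.4): 7.6, 17.4, 17.4, 13.2, 6.7, 17.4, 6.1, 10.6, 17.4, 11.4, 17.4, 5.4.
Cumulative: 7.6, 25.0, 42.4, 55.6, 62.3, 79.7, 85.8, 96.4, 113.8, 125.2, 142.6, 148.0.
The total first reaches 84 DD on day 7.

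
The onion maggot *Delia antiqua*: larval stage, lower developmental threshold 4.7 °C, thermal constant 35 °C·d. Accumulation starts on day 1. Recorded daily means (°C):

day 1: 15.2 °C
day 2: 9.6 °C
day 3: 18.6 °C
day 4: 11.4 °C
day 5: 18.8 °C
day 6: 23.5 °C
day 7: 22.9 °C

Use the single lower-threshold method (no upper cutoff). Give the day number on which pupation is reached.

Daily DD above 4.7 °C: 10.5, 4.9, 13.9, 6.7, 14.1, 18.8, 18.2.
Cumulative: 10.5, 15.4, 29.3, 36.0, 50.1, 68.9, 87.1.
The total first reaches 35 DD on day 4.

day 4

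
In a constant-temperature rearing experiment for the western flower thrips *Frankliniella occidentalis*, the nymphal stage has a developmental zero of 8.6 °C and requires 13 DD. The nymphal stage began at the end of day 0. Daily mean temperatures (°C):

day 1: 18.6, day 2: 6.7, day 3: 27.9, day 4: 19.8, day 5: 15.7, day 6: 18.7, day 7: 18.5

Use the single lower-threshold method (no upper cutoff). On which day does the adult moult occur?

day 3

Daily DD above 8.6 °C: 10.0, 0.0, 19.3, 11.2, 7.1, 10.1, 9.9.
Cumulative: 10.0, 10.0, 29.3, 40.5, 47.6, 57.7, 67.6.
The total first reaches 13 DD on day 3.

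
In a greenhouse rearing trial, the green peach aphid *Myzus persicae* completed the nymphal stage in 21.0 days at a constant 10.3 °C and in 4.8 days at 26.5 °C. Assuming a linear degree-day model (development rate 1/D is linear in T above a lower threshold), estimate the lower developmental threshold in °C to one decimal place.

Under the model K = D·(T − T_b), so D₁·(T₁ − T_b) = D₂·(T₂ − T_b).
21.0·(10.3 − T_b) = 4.8·(26.5 − T_b)
T_b = (21.0·10.3 − 4.8·26.5) / (21.0 − 4.8) = 89.10 / 16.2 = 5.500 °C ≈ 5.5 °C.

5.5 °C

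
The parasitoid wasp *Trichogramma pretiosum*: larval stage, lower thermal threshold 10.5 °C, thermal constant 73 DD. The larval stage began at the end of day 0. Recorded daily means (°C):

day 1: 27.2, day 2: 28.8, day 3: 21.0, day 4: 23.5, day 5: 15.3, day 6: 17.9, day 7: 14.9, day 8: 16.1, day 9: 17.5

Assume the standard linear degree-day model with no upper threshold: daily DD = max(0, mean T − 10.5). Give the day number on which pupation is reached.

Daily DD above 10.5 °C: 16.7, 18.3, 10.5, 13.0, 4.8, 7.4, 4.4, 5.6, 7.0.
Cumulative: 16.7, 35.0, 45.5, 58.5, 63.3, 70.7, 75.1, 80.7, 87.7.
The total first reaches 73 DD on day 7.

day 7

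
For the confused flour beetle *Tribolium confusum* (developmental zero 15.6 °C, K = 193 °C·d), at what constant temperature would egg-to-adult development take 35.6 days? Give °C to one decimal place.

Required daily accumulation = 193 / 35.6 = 5.421 DD/day.
T = T_base + 5.421 = 15.6 + 5.421 = 21.021 ≈ 21.0 °C.

21.0 °C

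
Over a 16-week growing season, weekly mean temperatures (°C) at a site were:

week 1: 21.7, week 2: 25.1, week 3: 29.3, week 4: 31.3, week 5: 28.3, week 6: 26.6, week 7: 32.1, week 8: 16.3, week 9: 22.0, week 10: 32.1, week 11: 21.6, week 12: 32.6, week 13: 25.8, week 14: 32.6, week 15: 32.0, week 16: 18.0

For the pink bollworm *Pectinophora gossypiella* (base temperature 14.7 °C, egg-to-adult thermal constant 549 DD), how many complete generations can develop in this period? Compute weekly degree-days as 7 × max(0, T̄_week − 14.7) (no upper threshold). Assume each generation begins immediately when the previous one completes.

Weekly DD (7 × max(0, T̄ − 14.7)): 49.0, 72.8, 102.2, 116.2, 95.2, 83.3, 121.8, 11.2, 51.1, 121.8, 48.3, 125.3, 77.7, 125.3, 121.1, 23.1.
Season total = 1345.4 DD.
Complete generations = ⌊1345.4 / 549⌋ = 2.

2 generations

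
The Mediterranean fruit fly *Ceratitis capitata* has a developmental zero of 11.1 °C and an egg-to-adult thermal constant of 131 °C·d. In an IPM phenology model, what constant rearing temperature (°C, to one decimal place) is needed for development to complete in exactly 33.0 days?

Required daily accumulation = 131 / 33.0 = 3.970 DD/day.
T = T_base + 3.970 = 11.1 + 3.970 = 15.070 ≈ 15.1 °C.

15.1 °C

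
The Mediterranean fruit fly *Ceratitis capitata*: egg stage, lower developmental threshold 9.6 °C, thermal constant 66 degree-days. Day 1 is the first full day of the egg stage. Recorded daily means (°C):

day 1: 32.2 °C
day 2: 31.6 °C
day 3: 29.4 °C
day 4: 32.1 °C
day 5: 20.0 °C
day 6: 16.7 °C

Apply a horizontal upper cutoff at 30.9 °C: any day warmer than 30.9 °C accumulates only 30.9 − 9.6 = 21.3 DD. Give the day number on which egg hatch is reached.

day 4

Daily DD above 9.6 °C (capped at 21.3): 21.3, 21.3, 19.8, 21.3, 10.4, 7.1.
Cumulative: 21.3, 42.6, 62.4, 83.7, 94.1, 101.2.
The total first reaches 66 DD on day 4.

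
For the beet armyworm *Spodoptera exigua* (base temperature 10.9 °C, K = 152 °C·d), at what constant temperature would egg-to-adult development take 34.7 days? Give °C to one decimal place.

Required daily accumulation = 152 / 34.7 = 4.380 DD/day.
T = T_base + 4.380 = 10.9 + 4.380 = 15.280 ≈ 15.3 °C.

15.3 °C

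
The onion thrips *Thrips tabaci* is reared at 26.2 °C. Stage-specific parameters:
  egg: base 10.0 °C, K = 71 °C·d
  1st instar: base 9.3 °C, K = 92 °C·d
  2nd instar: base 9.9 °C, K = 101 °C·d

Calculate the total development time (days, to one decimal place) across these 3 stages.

egg: 71 / (26.2 − 10.0) = 71 / 16.2 = 4.383 d.
1st instar: 92 / (26.2 − 9.3) = 92 / 16.9 = 5.444 d.
2nd instar: 101 / (26.2 − 9.9) = 101 / 16.3 = 6.196 d.
Sum = 16.023 ≈ 16.0 days.

16.0 days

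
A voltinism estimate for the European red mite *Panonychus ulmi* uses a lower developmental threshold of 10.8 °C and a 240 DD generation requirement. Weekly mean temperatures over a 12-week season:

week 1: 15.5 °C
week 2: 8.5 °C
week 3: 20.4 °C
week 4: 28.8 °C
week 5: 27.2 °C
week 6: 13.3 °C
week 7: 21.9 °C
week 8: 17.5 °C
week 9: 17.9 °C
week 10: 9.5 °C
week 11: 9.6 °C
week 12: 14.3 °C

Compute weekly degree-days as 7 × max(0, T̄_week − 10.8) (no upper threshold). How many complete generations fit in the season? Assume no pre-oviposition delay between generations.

2 generations

Weekly DD (7 × max(0, T̄ − 10.8)): 32.9, 0.0, 67.2, 126.0, 114.8, 17.5, 77.7, 46.9, 49.7, 0.0, 0.0, 24.5.
Season total = 557.2 DD.
Complete generations = ⌊557.2 / 240⌋ = 2.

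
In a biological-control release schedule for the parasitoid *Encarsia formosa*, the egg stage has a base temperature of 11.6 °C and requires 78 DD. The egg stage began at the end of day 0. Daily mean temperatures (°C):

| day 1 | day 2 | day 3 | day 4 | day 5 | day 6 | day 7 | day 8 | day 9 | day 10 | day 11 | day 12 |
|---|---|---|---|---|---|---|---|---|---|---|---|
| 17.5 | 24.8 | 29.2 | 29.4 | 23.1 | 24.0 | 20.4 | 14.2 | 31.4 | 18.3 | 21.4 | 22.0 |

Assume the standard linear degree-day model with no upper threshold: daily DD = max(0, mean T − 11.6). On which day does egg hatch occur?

Daily DD above 11.6 °C: 5.9, 13.2, 17.6, 17.8, 11.5, 12.4, 8.8, 2.6, 19.8, 6.7, 9.8, 10.4.
Cumulative: 5.9, 19.1, 36.7, 54.5, 66.0, 78.4, 87.2, 89.8, 109.6, 116.3, 126.1, 136.5.
The total first reaches 78 DD on day 6.

day 6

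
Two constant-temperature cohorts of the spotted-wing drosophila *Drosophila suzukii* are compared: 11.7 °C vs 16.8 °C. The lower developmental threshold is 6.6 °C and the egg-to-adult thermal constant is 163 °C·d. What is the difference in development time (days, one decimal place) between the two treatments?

At 11.7 °C: 163 / (11.7 − 6.6) = 163 / 5.1 = 31.961 d.
At 16.8 °C: 163 / (16.8 − 6.6) = 163 / 10.2 = 15.980 d.
Difference = |31.961 − 15.980| = 15.980 ≈ 16.0 days.

16.0 days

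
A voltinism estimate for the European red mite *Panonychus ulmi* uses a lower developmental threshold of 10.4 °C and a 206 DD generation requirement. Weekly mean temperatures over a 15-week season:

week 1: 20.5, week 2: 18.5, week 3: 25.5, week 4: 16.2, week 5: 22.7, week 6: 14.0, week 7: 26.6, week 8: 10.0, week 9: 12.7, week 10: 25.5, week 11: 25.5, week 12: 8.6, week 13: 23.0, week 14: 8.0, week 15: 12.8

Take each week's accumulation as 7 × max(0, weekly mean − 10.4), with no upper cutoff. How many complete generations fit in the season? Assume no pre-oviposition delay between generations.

4 generations

Weekly DD (7 × max(0, T̄ − 10.4)): 70.7, 56.7, 105.7, 40.6, 86.1, 25.2, 113.4, 0.0, 16.1, 105.7, 105.7, 0.0, 88.2, 0.0, 16.8.
Season total = 830.9 DD.
Complete generations = ⌊830.9 / 206⌋ = 4.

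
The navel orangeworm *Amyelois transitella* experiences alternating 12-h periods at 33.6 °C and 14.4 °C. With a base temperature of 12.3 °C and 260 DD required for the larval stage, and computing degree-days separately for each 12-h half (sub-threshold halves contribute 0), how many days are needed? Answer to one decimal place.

22.2 days

Day half: max(0, 33.6 − 12.3) × 0.5 = 21.3 × 0.5 = 10.65 DD.
Night half: max(0, 14.4 − 12.3) × 0.5 = 2.1 × 0.5 = 1.05 DD.
Per 24 h: 11.70 DD/day.
Duration = 260 / 11.70 = 22.222 ≈ 22.2 days.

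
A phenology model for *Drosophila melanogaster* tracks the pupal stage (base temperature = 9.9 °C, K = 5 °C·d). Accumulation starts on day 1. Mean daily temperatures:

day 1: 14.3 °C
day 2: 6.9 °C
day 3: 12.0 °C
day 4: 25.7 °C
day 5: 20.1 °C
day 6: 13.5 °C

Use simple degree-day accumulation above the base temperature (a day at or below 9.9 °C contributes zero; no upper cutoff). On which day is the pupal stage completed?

day 3

Daily DD above 9.9 °C: 4.4, 0.0, 2.1, 15.8, 10.2, 3.6.
Cumulative: 4.4, 4.4, 6.5, 22.3, 32.5, 36.1.
The total first reaches 5 DD on day 3.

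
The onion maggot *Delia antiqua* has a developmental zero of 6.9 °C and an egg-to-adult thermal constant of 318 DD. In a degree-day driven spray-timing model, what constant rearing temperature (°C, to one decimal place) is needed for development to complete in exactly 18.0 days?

24.6 °C

Required daily accumulation = 318 / 18.0 = 17.667 DD/day.
T = T_base + 17.667 = 6.9 + 17.667 = 24.567 ≈ 24.6 °C.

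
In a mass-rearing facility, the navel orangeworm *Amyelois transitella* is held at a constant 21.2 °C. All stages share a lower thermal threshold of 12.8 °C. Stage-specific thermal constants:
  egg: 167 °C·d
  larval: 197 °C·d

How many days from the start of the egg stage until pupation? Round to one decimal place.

43.3 days

Daily accumulation at 21.2 °C = 21.2 − 12.8 = 8.4 DD/day.
Total K = 167 + 197 = 364 DD.
Total duration = 364 / 8.4 = 43.333 ≈ 43.3 days.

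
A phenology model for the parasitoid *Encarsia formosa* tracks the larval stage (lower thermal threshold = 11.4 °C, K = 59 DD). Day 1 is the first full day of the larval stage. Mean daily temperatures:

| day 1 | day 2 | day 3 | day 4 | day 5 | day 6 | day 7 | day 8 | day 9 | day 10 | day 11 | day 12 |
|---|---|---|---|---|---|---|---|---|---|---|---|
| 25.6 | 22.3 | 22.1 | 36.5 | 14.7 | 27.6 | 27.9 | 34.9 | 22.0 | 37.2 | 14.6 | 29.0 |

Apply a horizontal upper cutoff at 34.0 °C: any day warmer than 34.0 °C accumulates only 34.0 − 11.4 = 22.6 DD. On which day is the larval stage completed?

Daily DD above 11.4 °C (capped at 22.6): 14.2, 10.9, 10.7, 22.6, 3.3, 16.2, 16.5, 22.6, 10.6, 22.6, 3.2, 17.6.
Cumulative: 14.2, 25.1, 35.8, 58.4, 61.7, 77.9, 94.4, 117.0, 127.6, 150.2, 153.4, 171.0.
The total first reaches 59 DD on day 5.

day 5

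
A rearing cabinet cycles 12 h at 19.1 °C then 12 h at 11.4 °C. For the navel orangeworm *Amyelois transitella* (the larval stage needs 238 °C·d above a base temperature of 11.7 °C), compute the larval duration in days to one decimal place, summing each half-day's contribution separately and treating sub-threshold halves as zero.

Day half: max(0, 19.1 − 11.7) × 0.5 = 7.4 × 0.5 = 3.70 DD.
Night half: max(0, 11.4 − 11.7) × 0.5 = 0.0 × 0.5 = 0.00 DD.
Per 24 h: 3.70 DD/day.
Duration = 238 / 3.70 = 64.324 ≈ 64.3 days.

64.3 days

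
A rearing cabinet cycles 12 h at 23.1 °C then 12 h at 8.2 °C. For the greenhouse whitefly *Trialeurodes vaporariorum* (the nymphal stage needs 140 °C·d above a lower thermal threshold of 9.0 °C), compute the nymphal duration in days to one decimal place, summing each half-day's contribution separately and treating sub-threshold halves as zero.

Day half: max(0, 23.1 − 9.0) × 0.5 = 14.1 × 0.5 = 7.05 DD.
Night half: max(0, 8.2 − 9.0) × 0.5 = 0.0 × 0.5 = 0.00 DD.
Per 24 h: 7.05 DD/day.
Duration = 140 / 7.05 = 19.858 ≈ 19.9 days.

19.9 days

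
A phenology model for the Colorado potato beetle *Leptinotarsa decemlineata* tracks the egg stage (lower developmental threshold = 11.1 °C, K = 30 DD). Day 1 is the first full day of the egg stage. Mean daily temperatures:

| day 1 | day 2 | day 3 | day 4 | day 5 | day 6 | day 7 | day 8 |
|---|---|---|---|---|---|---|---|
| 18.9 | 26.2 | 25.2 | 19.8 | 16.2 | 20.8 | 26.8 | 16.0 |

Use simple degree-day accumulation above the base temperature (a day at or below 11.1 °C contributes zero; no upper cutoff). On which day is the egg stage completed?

day 3

Daily DD above 11.1 °C: 7.8, 15.1, 14.1, 8.7, 5.1, 9.7, 15.7, 4.9.
Cumulative: 7.8, 22.9, 37.0, 45.7, 50.8, 60.5, 76.2, 81.1.
The total first reaches 30 DD on day 3.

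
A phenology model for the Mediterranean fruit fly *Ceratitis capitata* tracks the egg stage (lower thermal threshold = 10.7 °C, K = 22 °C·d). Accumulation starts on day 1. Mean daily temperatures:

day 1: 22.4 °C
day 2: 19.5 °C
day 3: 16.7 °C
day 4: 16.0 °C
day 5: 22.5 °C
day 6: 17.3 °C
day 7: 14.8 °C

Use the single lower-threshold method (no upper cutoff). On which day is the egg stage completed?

day 3

Daily DD above 10.7 °C: 11.7, 8.8, 6.0, 5.3, 11.8, 6.6, 4.1.
Cumulative: 11.7, 20.5, 26.5, 31.8, 43.6, 50.2, 54.3.
The total first reaches 22 DD on day 3.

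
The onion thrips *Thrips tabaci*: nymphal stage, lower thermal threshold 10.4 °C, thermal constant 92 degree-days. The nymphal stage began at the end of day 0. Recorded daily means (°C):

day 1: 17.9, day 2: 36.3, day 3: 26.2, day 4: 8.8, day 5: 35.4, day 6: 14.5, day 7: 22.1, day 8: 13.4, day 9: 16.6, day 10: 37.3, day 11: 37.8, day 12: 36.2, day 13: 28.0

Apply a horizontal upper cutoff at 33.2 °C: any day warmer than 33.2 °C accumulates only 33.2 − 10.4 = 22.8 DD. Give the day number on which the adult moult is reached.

Daily DD above 10.4 °C (capped at 22.8): 7.5, 22.8, 15.8, 0.0, 22.8, 4.1, 11.7, 3.0, 6.2, 22.8, 22.8, 22.8, 17.6.
Cumulative: 7.5, 30.3, 46.1, 46.1, 68.9, 73.0, 84.7, 87.7, 93.9, 116.7, 139.5, 162.3, 179.9.
The total first reaches 92 DD on day 9.

day 9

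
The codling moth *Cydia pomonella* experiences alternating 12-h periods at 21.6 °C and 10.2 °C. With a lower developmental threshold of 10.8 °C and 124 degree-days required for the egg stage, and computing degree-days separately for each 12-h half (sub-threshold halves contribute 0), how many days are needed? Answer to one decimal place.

Day half: max(0, 21.6 − 10.8) × 0.5 = 10.8 × 0.5 = 5.40 DD.
Night half: max(0, 10.2 − 10.8) × 0.5 = 0.0 × 0.5 = 0.00 DD.
Per 24 h: 5.40 DD/day.
Duration = 124 / 5.40 = 22.963 ≈ 23.0 days.

23.0 days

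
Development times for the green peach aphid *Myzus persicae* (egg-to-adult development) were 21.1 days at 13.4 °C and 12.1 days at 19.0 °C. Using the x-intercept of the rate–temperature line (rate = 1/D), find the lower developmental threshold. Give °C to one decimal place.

Linear rate model ⇒ the product D·(T − T_b) is constant across temperatures.
21.1·(13.4 − T_b) = 12.1·(19.0 − T_b)
T_b = (21.1·13.4 − 12.1·19.0) / (21.1 − 12.1) = 52.84 / 9.0 = 5.871 °C ≈ 5.9 °C.

5.9 °C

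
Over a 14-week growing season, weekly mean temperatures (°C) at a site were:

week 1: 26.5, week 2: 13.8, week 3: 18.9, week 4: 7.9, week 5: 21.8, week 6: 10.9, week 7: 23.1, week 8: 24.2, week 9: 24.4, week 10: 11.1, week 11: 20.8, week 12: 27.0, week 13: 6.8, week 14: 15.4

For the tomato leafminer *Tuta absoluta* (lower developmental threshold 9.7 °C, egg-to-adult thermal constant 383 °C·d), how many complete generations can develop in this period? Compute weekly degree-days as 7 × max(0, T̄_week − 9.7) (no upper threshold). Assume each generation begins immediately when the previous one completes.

2 generations

Weekly DD (7 × max(0, T̄ − 9.7)): 117.6, 28.7, 64.4, 0.0, 84.7, 8.4, 93.8, 101.5, 102.9, 9.8, 77.7, 121.1, 0.0, 39.9.
Season total = 850.5 DD.
Complete generations = ⌊850.5 / 383⌋ = 2.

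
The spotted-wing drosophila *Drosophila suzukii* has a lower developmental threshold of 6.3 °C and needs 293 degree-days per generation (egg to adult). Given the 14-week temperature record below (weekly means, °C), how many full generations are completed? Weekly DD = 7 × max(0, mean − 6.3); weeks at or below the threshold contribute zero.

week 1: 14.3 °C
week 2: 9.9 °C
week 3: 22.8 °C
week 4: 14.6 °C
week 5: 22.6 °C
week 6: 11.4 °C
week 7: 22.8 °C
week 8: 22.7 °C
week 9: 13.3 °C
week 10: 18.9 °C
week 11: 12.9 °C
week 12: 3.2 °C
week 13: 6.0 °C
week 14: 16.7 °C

3 generations

Weekly DD (7 × max(0, T̄ − 6.3)): 56.0, 25.2, 115.5, 58.1, 114.1, 35.7, 115.5, 114.8, 49.0, 88.2, 46.2, 0.0, 0.0, 72.8.
Season total = 891.1 DD.
Complete generations = ⌊891.1 / 293⌋ = 3.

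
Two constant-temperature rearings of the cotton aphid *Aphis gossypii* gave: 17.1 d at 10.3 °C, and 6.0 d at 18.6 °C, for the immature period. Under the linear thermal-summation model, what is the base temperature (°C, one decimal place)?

Linear rate model ⇒ the product D·(T − T_b) is constant across temperatures.
17.1·(10.3 − T_b) = 6.0·(18.6 − T_b)
T_b = (17.1·10.3 − 6.0·18.6) / (17.1 − 6.0) = 64.53 / 11.1 = 5.814 °C ≈ 5.8 °C.

5.8 °C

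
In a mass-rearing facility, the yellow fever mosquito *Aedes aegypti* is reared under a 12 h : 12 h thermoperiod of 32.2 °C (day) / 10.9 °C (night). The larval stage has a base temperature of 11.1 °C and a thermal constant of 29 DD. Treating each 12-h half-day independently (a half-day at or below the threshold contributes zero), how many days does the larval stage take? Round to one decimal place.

2.7 days

Day half: max(0, 32.2 − 11.1) × 0.5 = 21.1 × 0.5 = 10.55 DD.
Night half: max(0, 10.9 − 11.1) × 0.5 = 0.0 × 0.5 = 0.00 DD.
Per 24 h: 10.55 DD/day.
Duration = 29 / 10.55 = 2.749 ≈ 2.7 days.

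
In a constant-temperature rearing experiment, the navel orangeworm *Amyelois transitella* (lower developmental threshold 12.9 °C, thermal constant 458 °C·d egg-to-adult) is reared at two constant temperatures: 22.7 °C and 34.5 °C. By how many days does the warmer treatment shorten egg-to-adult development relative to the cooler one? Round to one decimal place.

At 22.7 °C: 458 / (22.7 − 12.9) = 458 / 9.8 = 46.735 d.
At 34.5 °C: 458 / (34.5 − 12.9) = 458 / 21.6 = 21.204 d.
Difference = |46.735 − 21.204| = 25.531 ≈ 25.5 days.

25.5 days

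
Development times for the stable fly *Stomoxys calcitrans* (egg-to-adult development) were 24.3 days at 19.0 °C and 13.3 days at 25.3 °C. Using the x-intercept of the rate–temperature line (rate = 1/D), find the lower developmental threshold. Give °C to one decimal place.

Under the model K = D·(T − T_b), so D₁·(T₁ − T_b) = D₂·(T₂ − T_b).
24.3·(19.0 − T_b) = 13.3·(25.3 − T_b)
T_b = (24.3·19.0 − 13.3·25.3) / (24.3 − 13.3) = 125.21 / 11.0 = 11.383 °C ≈ 11.4 °C.

11.4 °C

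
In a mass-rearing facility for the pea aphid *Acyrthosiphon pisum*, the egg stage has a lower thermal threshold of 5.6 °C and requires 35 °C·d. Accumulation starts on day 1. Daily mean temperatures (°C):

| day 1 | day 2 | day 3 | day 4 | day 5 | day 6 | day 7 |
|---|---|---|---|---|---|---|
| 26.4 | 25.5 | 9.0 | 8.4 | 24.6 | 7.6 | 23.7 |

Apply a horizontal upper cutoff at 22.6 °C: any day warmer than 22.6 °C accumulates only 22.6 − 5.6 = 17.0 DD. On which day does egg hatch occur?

Daily DD above 5.6 °C (capped at 17.0): 17.0, 17.0, 3.4, 2.8, 17.0, 2.0, 17.0.
Cumulative: 17.0, 34.0, 37.4, 40.2, 57.2, 59.2, 76.2.
The total first reaches 35 DD on day 3.

day 3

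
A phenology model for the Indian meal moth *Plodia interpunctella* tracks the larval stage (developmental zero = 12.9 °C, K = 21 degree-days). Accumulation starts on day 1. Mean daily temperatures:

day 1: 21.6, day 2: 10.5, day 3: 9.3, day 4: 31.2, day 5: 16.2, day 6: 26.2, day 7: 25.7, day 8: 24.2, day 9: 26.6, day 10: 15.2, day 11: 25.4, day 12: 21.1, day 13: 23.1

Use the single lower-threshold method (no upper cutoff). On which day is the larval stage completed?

Daily DD above 12.9 °C: 8.7, 0.0, 0.0, 18.3, 3.3, 13.3, 12.8, 11.3, 13.7, 2.3, 12.5, 8.2, 10.2.
Cumulative: 8.7, 8.7, 8.7, 27.0, 30.3, 43.6, 56.4, 67.7, 81.4, 83.7, 96.2, 104.4, 114.6.
The total first reaches 21 DD on day 4.

day 4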